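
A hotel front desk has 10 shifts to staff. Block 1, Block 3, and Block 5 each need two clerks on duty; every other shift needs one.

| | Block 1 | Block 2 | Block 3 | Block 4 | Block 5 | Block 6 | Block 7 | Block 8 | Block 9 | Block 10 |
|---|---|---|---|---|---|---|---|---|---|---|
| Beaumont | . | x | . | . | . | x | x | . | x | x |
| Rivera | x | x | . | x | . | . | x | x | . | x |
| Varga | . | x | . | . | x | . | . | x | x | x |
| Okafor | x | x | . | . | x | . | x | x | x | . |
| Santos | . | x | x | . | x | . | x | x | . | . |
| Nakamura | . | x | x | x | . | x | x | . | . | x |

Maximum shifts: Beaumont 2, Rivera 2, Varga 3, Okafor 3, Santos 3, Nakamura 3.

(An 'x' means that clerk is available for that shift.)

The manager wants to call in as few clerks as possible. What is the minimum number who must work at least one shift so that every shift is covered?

5

13 slots to fill and no one can take more than 3, so at least ⌈13/3⌉ = 5 clerks are needed.
Beaumont, Rivera, Okafor, Santos, and Nakamura alone can cover everything: Block 1→Rivera+Okafor, Block 2→Santos, Block 3→Santos+Nakamura, Block 4→Rivera, Block 5→Okafor+Santos, Block 6→Beaumont, Block 7→Nakamura, Block 8→Okafor, Block 9→Beaumont, Block 10→Nakamura.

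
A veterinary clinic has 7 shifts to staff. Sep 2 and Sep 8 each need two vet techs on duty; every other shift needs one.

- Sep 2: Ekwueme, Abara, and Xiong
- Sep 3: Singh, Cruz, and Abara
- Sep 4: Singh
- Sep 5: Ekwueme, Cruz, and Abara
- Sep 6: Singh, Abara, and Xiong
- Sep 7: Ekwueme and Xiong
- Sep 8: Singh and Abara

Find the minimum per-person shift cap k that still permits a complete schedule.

With 5 vet techs and 9 worker-slots to fill, someone must work at least ⌈9/5⌉ = 2 shifts, so k ≥ 2.
k = 2 works: Sep 2→Ekwueme+Abara, Sep 3→Cruz, Sep 4→Singh, Sep 5→Cruz, Sep 6→Xiong, Sep 7→Ekwueme, Sep 8→Singh+Abara.
Loads: Singh 2, Ekwueme 2, Cruz 2, Abara 2, Xiong 1 — all ≤ 2.

2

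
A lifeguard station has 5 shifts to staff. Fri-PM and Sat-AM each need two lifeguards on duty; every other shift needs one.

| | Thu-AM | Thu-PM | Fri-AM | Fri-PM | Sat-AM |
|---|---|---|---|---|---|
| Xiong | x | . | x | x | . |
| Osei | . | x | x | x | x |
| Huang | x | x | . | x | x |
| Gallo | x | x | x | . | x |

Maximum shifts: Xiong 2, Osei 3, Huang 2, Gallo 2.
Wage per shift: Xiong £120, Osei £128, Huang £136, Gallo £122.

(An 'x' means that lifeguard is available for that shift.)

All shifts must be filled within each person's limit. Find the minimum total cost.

£868

Picking the cheapest available lifeguard for each shift independently would cost £860, but that ignores the shift limits.
An optimal schedule: Thu-AM→Xiong, Thu-PM→Gallo, Fri-AM→Osei, Fri-PM→Xiong+Osei, Sat-AM→Gallo+Osei.
Total: 120 + 122 + 128 + 120 + 128 + 122 + 128 = £868.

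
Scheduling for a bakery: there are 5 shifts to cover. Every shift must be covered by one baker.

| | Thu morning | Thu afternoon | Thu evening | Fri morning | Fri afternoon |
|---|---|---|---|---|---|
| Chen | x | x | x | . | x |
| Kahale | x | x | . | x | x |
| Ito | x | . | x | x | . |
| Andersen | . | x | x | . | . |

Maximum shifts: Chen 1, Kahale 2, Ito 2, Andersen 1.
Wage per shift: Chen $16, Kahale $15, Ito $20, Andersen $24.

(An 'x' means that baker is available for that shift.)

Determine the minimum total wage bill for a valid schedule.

$86

Picking the cheapest available baker for each shift independently would cost $76, but that ignores the shift limits.
An optimal schedule: Thu morning→Ito, Thu afternoon→Chen, Thu evening→Ito, Fri morning→Kahale, Fri afternoon→Kahale.
Total: 20 + 16 + 20 + 15 + 15 = $86.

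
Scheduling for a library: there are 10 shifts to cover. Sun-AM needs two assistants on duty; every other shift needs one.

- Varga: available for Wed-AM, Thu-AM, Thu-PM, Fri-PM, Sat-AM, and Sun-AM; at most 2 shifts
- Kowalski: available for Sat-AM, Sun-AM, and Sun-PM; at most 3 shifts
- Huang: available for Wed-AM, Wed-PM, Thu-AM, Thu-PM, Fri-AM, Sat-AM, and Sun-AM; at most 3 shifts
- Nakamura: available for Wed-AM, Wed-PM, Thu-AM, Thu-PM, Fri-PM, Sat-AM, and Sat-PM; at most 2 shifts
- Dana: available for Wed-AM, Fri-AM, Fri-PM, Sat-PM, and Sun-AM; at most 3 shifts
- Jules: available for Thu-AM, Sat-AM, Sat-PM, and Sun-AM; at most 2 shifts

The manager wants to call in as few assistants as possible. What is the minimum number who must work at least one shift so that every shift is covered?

4

11 slots to fill and no one can take more than 3, so at least ⌈11/3⌉ = 4 assistants are needed.
Varga, Kowalski, Huang, and Dana alone can cover everything: Wed-AM→Huang, Wed-PM→Huang, Thu-AM→Varga, Thu-PM→Varga, Fri-AM→Huang, Fri-PM→Dana, Sat-AM→Kowalski, Sat-PM→Dana, Sun-AM→Kowalski+Dana, Sun-PM→Kowalski.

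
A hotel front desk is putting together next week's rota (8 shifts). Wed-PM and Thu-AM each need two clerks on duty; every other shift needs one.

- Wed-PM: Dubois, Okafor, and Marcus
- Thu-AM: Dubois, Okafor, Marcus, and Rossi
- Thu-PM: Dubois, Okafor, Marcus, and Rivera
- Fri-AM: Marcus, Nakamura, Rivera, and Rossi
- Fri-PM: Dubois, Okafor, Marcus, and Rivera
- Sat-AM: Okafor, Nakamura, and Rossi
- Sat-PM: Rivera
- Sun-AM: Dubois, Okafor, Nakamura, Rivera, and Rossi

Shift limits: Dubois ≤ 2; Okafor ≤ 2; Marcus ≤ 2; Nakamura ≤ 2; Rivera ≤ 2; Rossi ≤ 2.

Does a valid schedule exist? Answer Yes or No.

Yes

Sat-PM can only be covered by Rivera, so that assignment is forced.
One valid schedule: Wed-PM→Dubois+Okafor, Thu-AM→Marcus+Rossi, Thu-PM→Dubois, Fri-AM→Marcus, Fri-PM→Rivera, Sat-AM→Okafor, Sat-PM→Rivera, Sun-AM→Nakamura.
Loads: Dubois 2/2, Okafor 2/2, Marcus 2/2, Nakamura 1/2, Rivera 2/2, Rossi 1/2 — all within limits.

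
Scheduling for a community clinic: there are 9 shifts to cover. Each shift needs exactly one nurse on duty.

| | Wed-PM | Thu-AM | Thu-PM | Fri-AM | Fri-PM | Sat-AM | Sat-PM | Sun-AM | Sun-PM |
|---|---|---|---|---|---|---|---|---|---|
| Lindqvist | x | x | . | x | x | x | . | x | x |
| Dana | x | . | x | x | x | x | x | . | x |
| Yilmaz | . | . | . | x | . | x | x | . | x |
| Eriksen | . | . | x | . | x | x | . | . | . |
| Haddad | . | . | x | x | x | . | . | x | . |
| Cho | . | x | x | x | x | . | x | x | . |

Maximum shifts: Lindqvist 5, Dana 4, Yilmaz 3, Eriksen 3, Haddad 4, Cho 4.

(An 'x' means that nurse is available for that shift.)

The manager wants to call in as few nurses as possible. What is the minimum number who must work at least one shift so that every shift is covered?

9 slots to fill and no one can take more than 5, so at least ⌈9/5⌉ = 2 nurses are needed.
Lindqvist and Dana alone can cover everything: Wed-PM→Lindqvist, Thu-AM→Lindqvist, Thu-PM→Dana, Fri-AM→Lindqvist, Fri-PM→Lindqvist, Sat-AM→Dana, Sat-PM→Dana, Sun-AM→Lindqvist, Sun-PM→Dana.

2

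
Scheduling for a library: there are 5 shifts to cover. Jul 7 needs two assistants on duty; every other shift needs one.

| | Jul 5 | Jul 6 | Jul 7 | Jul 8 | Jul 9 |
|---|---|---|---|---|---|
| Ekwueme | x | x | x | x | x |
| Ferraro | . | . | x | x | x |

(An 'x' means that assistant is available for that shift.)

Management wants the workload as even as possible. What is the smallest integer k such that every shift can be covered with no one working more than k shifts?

With 2 assistants and 6 worker-slots to fill, someone must work at least ⌈6/2⌉ = 3 shifts, so k ≥ 3.
k = 3 works: Jul 5→Ekwueme, Jul 6→Ekwueme, Jul 7→Ekwueme+Ferraro, Jul 8→Ferraro, Jul 9→Ferraro.
Loads: Ekwueme 3, Ferraro 3 — all ≤ 3.

3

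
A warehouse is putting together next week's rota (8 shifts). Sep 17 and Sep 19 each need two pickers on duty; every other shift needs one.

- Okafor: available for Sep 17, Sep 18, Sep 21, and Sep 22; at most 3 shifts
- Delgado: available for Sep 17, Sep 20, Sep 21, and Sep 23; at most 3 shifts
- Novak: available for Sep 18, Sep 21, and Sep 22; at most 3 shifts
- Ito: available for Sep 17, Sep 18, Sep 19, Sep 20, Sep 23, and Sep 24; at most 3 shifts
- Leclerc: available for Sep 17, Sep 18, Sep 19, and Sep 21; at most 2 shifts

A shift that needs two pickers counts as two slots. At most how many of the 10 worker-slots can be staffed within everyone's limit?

Total capacity across all pickers is 3+3+3+3+2 = 14, and 10 slots are needed, so at most 10 can be filled.
An assignment achieving 10: Sep 17→Okafor+Delgado, Sep 18→Okafor, Sep 19→Ito+Leclerc, Sep 20→Delgado, Sep 21→Novak, Sep 22→Okafor, Sep 23→Delgado, Sep 24→Ito.
Loads: Okafor 3/3, Delgado 3/3, Novak 1/3, Ito 2/3, Leclerc 1/2.

10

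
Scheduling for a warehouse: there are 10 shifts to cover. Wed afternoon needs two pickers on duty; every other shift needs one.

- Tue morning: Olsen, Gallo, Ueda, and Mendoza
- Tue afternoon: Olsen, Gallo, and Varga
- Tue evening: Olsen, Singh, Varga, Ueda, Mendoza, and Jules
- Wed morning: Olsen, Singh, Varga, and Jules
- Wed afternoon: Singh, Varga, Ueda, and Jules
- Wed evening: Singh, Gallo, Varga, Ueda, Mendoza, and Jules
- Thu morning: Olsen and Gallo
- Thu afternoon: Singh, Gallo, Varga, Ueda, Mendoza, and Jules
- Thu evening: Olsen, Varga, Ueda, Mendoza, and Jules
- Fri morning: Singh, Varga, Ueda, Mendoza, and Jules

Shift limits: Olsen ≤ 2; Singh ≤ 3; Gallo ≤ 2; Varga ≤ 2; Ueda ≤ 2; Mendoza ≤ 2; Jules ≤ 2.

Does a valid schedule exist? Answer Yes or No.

Yes

One valid schedule: Tue morning→Gallo, Tue afternoon→Olsen, Tue evening→Singh, Wed morning→Singh, Wed afternoon→Varga+Ueda, Wed evening→Gallo, Thu morning→Olsen, Thu afternoon→Ueda, Thu evening→Varga, Fri morning→Singh.
Loads: Olsen 2/2, Singh 3/3, Gallo 2/2, Varga 2/2, Ueda 2/2, Mendoza 0/2, Jules 0/2 — all within limits.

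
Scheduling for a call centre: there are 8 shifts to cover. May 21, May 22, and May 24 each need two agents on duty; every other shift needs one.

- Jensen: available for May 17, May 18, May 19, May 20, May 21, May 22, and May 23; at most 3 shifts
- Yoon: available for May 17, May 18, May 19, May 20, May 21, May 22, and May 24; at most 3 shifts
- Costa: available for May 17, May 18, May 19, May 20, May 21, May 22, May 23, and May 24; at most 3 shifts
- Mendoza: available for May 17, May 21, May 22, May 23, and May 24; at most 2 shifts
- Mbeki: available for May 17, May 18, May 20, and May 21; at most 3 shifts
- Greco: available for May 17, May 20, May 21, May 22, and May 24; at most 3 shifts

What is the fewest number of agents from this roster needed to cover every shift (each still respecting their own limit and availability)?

4

11 slots to fill and no one can take more than 3, so at least ⌈11/3⌉ = 4 agents are needed.
Jensen, Yoon, Costa, and Mendoza alone can cover everything: May 17→Yoon, May 18→Jensen, May 19→Jensen, May 20→Jensen, May 21→Yoon+Mendoza, May 22→Costa+Mendoza, May 23→Costa, May 24→Yoon+Costa.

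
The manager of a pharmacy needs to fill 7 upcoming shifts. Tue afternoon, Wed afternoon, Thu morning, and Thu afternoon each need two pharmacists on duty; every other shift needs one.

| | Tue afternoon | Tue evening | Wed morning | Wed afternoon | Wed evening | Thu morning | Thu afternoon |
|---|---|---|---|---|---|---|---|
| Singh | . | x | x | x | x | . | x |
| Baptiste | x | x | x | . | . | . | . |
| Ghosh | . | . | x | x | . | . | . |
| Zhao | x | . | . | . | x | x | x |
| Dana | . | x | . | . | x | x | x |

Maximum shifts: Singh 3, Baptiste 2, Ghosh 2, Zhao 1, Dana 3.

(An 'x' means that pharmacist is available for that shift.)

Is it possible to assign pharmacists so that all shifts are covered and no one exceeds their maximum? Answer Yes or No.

No

Total capacity is 11 and 11 slots are needed, so capacity alone doesn't rule it out.
Shifts {Tue afternoon, Thu morning} need 4 worker-slots in total, but the pharmacists available for any of those shifts (Baptiste, Zhao, and Dana) can supply at most 3 among them. So no valid schedule exists.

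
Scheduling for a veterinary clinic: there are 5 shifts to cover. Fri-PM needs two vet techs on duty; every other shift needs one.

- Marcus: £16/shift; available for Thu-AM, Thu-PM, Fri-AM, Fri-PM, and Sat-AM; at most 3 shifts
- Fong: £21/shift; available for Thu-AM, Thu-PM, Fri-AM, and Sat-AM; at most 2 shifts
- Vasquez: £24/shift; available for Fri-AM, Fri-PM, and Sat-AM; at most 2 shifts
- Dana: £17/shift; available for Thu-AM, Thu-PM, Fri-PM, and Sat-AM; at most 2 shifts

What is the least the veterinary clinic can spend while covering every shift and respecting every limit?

£103

Picking the cheapest available vet tech for each shift independently would cost £97, but that ignores the shift limits.
An optimal schedule: Thu-AM→Marcus, Thu-PM→Marcus, Fri-AM→Fong, Fri-PM→Marcus+Dana, Sat-AM→Dana.
Total: 16 + 16 + 21 + 16 + 17 + 17 = £103.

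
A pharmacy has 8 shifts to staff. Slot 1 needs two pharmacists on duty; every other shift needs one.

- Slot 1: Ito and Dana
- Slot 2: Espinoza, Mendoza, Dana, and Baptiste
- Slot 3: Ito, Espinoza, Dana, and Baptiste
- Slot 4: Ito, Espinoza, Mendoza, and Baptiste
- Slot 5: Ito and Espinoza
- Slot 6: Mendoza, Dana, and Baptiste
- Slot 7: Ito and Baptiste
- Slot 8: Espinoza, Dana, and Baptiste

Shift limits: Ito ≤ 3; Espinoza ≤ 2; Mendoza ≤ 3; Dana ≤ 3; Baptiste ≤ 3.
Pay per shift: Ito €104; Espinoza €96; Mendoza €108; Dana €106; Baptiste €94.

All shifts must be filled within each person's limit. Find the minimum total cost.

Slot 1 can only be covered by Ito and Dana, so that assignment is forced.
Picking the cheapest available pharmacist for each shift independently would cost €870, but that ignores the shift limits.
An optimal schedule: Slot 1→Ito+Dana, Slot 2→Espinoza, Slot 3→Ito, Slot 4→Ito, Slot 5→Espinoza, Slot 6→Baptiste, Slot 7→Baptiste, Slot 8→Baptiste.
Total: 104 + 106 + 96 + 104 + 104 + 96 + 94 + 94 + 94 = €892.

€892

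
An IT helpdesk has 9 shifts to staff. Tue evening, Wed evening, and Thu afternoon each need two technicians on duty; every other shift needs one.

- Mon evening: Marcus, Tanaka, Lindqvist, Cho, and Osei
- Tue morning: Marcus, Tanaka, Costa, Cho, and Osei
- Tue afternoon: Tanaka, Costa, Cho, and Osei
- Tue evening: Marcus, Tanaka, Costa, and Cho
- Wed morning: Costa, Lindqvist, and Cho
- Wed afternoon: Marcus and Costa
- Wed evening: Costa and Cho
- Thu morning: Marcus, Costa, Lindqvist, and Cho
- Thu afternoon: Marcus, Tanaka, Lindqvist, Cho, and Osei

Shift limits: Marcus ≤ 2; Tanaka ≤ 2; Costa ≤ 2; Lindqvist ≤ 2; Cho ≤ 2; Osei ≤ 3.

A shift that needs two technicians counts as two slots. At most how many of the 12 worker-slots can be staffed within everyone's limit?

Total capacity across all technicians is 2+2+2+2+2+3 = 13, and 12 slots are needed, so at most 12 can be filled.
An assignment achieving 12: Mon evening→Lindqvist, Tue morning→Osei, Tue afternoon→Tanaka, Tue evening→Marcus+Tanaka, Wed morning→Costa, Wed afternoon→Marcus, Wed evening→Costa+Cho, Thu morning→Lindqvist, Thu afternoon→Cho+Osei.
Loads: Marcus 2/2, Tanaka 2/2, Costa 2/2, Lindqvist 2/2, Cho 2/2, Osei 2/3.

12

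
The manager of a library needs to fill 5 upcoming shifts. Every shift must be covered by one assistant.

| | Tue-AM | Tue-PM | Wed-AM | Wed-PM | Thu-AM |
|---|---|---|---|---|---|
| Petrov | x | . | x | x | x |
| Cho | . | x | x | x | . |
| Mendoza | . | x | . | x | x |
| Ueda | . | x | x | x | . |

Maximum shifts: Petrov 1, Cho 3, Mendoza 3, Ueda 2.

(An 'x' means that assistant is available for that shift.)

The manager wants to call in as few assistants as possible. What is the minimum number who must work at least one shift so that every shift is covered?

3

5 slots to fill and no one can take more than 3, so at least ⌈5/3⌉ = 2 assistants are needed.
Shifts {Tue-AM, Wed-AM, Thu-AM} need 3 slots, but among the assistants available for them (Petrov, Cho, Mendoza, and Ueda) any 2 together supply at most 2. So 2 assistants are not enough.
Petrov, Cho, and Mendoza alone can cover everything: Tue-AM→Petrov, Tue-PM→Cho, Wed-AM→Cho, Wed-PM→Cho, Thu-AM→Mendoza.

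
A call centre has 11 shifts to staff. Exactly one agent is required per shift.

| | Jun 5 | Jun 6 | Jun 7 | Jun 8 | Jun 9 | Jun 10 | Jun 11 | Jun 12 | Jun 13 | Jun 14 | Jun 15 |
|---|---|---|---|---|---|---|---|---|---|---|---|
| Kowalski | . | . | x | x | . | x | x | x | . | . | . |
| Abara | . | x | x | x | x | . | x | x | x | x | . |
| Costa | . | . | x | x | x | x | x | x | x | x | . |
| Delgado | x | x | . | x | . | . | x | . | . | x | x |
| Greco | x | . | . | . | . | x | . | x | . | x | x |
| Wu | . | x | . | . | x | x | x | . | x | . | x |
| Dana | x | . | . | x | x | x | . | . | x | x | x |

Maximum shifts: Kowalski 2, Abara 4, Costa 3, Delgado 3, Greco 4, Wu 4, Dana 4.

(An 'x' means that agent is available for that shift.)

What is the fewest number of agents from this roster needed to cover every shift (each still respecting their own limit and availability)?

3

11 slots to fill and no one can take more than 4, so at least ⌈11/4⌉ = 3 agents are needed.
Abara, Costa, and Greco alone can cover everything: Jun 5→Greco, Jun 6→Abara, Jun 7→Abara, Jun 8→Abara, Jun 9→Abara, Jun 10→Costa, Jun 11→Costa, Jun 12→Greco, Jun 13→Costa, Jun 14→Greco, Jun 15→Greco.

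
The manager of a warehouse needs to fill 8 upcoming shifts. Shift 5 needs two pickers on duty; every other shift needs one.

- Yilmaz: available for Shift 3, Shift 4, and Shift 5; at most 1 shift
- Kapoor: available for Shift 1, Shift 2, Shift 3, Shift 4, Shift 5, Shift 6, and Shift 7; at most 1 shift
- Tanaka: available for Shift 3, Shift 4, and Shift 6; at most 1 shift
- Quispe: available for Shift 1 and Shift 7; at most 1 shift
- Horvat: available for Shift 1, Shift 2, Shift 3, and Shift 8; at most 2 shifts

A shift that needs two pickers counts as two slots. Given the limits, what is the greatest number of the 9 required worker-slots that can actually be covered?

6

Total capacity across all pickers is 1+1+1+1+2 = 6, and 9 slots are needed, so at most 6 can be filled.
An assignment achieving 6: Shift 1→Horvat, Shift 2→Kapoor, Shift 5→Yilmaz, Shift 6→Tanaka, Shift 7→Quispe, Shift 8→Horvat.
Loads: Yilmaz 1/1, Kapoor 1/1, Tanaka 1/1, Quispe 1/1, Horvat 2/2.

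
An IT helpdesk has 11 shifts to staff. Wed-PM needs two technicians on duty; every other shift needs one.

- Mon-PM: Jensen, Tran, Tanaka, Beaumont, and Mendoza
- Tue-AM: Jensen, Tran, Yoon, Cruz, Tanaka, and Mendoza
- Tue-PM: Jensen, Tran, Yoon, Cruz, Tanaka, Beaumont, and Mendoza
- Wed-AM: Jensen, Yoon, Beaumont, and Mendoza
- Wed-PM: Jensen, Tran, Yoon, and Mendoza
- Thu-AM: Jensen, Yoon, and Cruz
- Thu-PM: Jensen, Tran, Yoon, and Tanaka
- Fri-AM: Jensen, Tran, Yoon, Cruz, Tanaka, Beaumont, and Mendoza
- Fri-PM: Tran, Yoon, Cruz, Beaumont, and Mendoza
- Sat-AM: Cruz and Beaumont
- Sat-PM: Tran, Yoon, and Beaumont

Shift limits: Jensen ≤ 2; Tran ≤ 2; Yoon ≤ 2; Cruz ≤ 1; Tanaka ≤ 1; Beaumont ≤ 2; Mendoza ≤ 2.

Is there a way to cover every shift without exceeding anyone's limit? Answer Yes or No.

One valid schedule: Mon-PM→Tanaka, Tue-AM→Mendoza, Tue-PM→Beaumont, Wed-AM→Jensen, Wed-PM→Yoon+Mendoza, Thu-AM→Jensen, Thu-PM→Tran, Fri-AM→Beaumont, Fri-PM→Yoon, Sat-AM→Cruz, Sat-PM→Tran.
Loads: Jensen 2/2, Tran 2/2, Yoon 2/2, Cruz 1/1, Tanaka 1/1, Beaumont 2/2, Mendoza 2/2 — all within limits.

Yes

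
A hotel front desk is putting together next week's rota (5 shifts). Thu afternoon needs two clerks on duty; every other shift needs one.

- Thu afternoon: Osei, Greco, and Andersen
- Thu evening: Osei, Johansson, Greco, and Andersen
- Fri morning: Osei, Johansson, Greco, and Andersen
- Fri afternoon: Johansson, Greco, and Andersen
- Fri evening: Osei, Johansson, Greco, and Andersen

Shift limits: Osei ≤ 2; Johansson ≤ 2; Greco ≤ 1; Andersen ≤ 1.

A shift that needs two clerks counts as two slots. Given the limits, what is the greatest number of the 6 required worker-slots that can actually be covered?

6

Total capacity across all clerks is 2+2+1+1 = 6, and 6 slots are needed, so at most 6 can be filled.
An assignment achieving 6: Thu afternoon→Osei+Greco, Thu evening→Osei, Fri morning→Johansson, Fri afternoon→Johansson, Fri evening→Andersen.
Loads: Osei 2/2, Johansson 2/2, Greco 1/1, Andersen 1/1.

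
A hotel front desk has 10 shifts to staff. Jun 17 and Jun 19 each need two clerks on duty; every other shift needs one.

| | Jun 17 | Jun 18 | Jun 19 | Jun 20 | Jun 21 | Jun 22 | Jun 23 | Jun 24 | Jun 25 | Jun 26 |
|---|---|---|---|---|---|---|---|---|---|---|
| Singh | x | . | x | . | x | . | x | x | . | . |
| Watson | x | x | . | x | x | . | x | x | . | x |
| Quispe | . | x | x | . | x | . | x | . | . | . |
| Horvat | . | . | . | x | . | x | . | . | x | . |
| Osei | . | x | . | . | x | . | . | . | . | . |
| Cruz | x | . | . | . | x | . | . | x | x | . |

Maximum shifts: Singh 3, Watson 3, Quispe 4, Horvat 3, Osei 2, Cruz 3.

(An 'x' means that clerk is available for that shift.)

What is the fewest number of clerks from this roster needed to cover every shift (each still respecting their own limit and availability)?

4

12 slots to fill and no one can take more than 4, so at least ⌈12/4⌉ = 3 clerks are needed.
Any 3 clerks together have capacity at most 4+3+3 = 10 < 12 slots, so 3 can never suffice.
Singh, Watson, Quispe, and Horvat alone can cover everything: Jun 17→Singh+Watson, Jun 18→Watson, Jun 19→Singh+Quispe, Jun 20→Horvat, Jun 21→Quispe, Jun 22→Horvat, Jun 23→Quispe, Jun 24→Singh, Jun 25→Horvat, Jun 26→Watson.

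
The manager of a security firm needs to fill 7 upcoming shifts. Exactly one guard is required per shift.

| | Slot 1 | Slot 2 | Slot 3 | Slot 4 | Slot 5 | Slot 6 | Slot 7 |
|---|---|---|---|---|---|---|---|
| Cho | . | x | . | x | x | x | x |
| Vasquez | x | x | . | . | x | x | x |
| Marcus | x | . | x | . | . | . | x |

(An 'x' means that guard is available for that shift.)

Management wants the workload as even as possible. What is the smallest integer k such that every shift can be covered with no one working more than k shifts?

With 3 guards and 7 worker-slots to fill, someone must work at least ⌈7/3⌉ = 3 shifts, so k ≥ 3.
k = 3 works: Slot 1→Vasquez, Slot 2→Cho, Slot 3→Marcus, Slot 4→Cho, Slot 5→Cho, Slot 6→Vasquez, Slot 7→Vasquez.
Loads: Cho 3, Vasquez 3, Marcus 1 — all ≤ 3.

3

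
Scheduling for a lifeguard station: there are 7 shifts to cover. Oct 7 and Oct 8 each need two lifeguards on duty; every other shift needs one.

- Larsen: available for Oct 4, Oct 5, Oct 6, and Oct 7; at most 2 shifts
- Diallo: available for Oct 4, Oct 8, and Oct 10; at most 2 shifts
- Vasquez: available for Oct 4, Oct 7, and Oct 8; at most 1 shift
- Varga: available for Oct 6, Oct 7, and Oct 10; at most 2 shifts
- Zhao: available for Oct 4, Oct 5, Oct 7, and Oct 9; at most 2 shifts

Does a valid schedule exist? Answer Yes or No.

Yes

Oct 8 can only be covered by Diallo and Vasquez, so that assignment is forced.
Oct 9 can only be covered by Zhao, so that assignment is forced.
One valid schedule: Oct 4→Diallo, Oct 5→Larsen, Oct 6→Larsen, Oct 7→Varga+Zhao, Oct 8→Diallo+Vasquez, Oct 9→Zhao, Oct 10→Varga.
Loads: Larsen 2/2, Diallo 2/2, Vasquez 1/1, Varga 2/2, Zhao 2/2 — all within limits.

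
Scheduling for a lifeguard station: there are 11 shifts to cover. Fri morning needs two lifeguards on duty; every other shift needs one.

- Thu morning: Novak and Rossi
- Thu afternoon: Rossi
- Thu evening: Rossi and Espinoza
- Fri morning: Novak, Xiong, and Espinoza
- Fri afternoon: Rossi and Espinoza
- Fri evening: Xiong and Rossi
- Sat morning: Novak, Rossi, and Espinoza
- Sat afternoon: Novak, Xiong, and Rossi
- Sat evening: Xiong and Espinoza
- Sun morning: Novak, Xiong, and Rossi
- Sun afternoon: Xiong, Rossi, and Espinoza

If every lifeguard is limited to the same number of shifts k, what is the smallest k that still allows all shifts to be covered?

With 4 lifeguards and 12 worker-slots to fill, someone must work at least ⌈12/4⌉ = 3 shifts, so k ≥ 3.
k = 3 works: Thu morning→Novak, Thu afternoon→Rossi, Thu evening→Rossi, Fri morning→Novak+Espinoza, Fri afternoon→Rossi, Fri evening→Xiong, Sat morning→Espinoza, Sat afternoon→Novak, Sat evening→Xiong, Sun morning→Xiong, Sun afternoon→Espinoza.
Loads: Novak 3, Xiong 3, Rossi 3, Espinoza 3 — all ≤ 3.

3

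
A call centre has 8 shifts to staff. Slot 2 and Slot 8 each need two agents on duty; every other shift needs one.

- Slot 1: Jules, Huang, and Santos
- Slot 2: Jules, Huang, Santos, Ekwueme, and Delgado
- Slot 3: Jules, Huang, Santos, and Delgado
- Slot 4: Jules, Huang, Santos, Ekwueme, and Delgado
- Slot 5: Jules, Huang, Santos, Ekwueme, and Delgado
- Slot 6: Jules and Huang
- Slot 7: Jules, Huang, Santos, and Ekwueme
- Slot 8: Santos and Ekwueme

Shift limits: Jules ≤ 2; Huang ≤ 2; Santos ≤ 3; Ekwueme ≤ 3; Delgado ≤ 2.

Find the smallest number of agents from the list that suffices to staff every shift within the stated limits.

10 slots to fill and no one can take more than 3, so at least ⌈10/3⌉ = 4 agents are needed.
Jules, Huang, Santos, and Ekwueme alone can cover everything: Slot 1→Jules, Slot 2→Santos+Ekwueme, Slot 3→Huang, Slot 4→Huang, Slot 5→Santos, Slot 6→Jules, Slot 7→Ekwueme, Slot 8→Santos+Ekwueme.

4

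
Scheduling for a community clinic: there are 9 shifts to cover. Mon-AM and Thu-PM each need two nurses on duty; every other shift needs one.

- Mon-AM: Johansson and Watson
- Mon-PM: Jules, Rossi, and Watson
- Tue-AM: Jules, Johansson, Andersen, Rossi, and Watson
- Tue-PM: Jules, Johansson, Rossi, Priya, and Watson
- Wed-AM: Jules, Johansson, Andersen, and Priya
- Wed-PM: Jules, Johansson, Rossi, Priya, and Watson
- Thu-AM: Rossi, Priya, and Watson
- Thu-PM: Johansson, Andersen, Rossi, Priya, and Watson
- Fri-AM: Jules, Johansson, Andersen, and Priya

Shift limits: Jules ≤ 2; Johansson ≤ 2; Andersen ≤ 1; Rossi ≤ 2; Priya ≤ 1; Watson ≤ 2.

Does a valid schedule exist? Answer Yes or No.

Total capacity is 2+2+1+2+1+2 = 10 but 11 worker-slots are needed — infeasible.

No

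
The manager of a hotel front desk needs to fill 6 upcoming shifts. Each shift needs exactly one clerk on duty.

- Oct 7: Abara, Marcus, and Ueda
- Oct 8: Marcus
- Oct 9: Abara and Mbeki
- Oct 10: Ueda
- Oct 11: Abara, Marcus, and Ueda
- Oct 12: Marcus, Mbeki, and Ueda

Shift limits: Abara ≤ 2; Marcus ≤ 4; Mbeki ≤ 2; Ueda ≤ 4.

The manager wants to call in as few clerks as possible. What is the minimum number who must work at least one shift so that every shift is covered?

6 slots to fill and no one can take more than 4, so at least ⌈6/4⌉ = 2 clerks are needed.
Shifts {Oct 8, Oct 9, Oct 10} need 3 slots, but among the clerks available for them (Abara, Marcus, Mbeki, and Ueda) any 2 together supply at most 2. So 2 clerks are not enough.
Abara, Marcus, and Ueda alone can cover everything: Oct 7→Abara, Oct 8→Marcus, Oct 9→Abara, Oct 10→Ueda, Oct 11→Marcus, Oct 12→Marcus.

3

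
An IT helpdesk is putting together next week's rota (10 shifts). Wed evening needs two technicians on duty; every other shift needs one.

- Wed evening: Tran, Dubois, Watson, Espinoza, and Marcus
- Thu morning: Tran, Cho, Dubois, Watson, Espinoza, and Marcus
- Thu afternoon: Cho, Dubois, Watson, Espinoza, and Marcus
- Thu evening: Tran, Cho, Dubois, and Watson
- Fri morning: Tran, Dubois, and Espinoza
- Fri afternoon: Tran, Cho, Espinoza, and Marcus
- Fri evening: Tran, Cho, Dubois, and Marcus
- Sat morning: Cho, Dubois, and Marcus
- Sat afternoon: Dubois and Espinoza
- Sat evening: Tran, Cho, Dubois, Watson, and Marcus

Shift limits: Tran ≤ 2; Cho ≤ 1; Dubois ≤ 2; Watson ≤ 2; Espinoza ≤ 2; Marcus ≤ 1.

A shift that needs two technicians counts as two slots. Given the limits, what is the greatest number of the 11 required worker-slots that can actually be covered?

10

Total capacity across all technicians is 2+1+2+2+2+1 = 10, and 11 slots are needed, so at most 10 can be filled.
An assignment achieving 10: Wed evening→Watson+Espinoza, Thu afternoon→Watson, Thu evening→Tran, Fri morning→Tran, Fri afternoon→Espinoza, Fri evening→Dubois, Sat morning→Cho, Sat afternoon→Dubois, Sat evening→Marcus.
Loads: Tran 2/2, Cho 1/1, Dubois 2/2, Watson 2/2, Espinoza 2/2, Marcus 1/1.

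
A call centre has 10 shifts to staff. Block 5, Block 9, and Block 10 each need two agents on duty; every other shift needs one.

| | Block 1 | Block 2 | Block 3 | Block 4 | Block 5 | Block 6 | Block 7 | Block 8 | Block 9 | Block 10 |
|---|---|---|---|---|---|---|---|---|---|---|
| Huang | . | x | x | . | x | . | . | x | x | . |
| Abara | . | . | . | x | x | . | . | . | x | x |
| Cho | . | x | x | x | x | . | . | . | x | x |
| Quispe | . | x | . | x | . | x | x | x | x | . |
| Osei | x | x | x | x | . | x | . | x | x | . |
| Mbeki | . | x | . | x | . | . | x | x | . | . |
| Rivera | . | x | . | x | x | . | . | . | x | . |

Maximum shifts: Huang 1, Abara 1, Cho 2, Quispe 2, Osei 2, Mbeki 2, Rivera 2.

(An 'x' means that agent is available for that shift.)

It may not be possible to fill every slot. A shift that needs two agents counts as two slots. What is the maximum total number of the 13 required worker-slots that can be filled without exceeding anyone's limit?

12

Total capacity across all agents is 1+1+2+2+2+2+2 = 12, and 13 slots are needed, so at most 12 can be filled.
An assignment achieving 12: Block 1→Osei, Block 2→Mbeki, Block 3→Huang, Block 4→Mbeki, Block 5→Cho+Rivera, Block 6→Quispe, Block 7→Quispe, Block 8→Osei, Block 9→Rivera, Block 10→Abara+Cho.
Loads: Huang 1/1, Abara 1/1, Cho 2/2, Quispe 2/2, Osei 2/2, Mbeki 2/2, Rivera 2/2.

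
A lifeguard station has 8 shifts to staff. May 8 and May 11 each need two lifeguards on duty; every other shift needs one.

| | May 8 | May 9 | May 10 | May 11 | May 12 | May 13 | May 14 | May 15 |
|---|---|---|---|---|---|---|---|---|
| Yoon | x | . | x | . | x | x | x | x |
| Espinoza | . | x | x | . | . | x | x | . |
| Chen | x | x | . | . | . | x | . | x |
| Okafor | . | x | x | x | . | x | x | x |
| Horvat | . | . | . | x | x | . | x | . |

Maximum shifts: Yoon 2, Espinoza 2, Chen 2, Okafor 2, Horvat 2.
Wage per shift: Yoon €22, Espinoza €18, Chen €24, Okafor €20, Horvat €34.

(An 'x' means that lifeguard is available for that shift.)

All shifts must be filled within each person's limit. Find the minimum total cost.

€236

May 8 can only be covered by Yoon and Chen, so that assignment is forced.
May 11 can only be covered by Okafor and Horvat, so that assignment is forced.
Picking the cheapest available lifeguard for each shift independently would cost €214, but that ignores the shift limits.
An optimal schedule: May 8→Yoon+Chen, May 9→Espinoza, May 10→Espinoza, May 11→Okafor+Horvat, May 12→Yoon, May 13→Okafor, May 14→Horvat, May 15→Chen.
Total: 22 + 24 + 18 + 18 + 20 + 34 + 22 + 20 + 34 + 24 = €236.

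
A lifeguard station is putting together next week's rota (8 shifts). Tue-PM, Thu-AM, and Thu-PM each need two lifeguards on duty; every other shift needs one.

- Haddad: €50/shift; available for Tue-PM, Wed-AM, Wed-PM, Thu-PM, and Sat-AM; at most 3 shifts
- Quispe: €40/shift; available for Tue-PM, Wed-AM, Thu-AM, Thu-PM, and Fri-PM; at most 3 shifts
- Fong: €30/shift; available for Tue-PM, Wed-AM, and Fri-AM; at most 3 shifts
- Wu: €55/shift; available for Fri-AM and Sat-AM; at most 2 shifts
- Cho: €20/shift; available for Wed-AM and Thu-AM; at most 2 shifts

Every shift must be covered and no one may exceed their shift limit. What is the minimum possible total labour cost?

Wed-PM can only be covered by Haddad, so that assignment is forced.
Thu-AM can only be covered by Quispe and Cho, so that assignment is forced.
Thu-PM can only be covered by Haddad and Quispe, so that assignment is forced.
Picking the cheapest available lifeguard for each shift independently would cost €410, but that ignores the shift limits.
An optimal schedule: Tue-PM→Fong+Haddad, Wed-AM→Cho, Wed-PM→Haddad, Thu-AM→Cho+Quispe, Thu-PM→Quispe+Haddad, Fri-AM→Fong, Fri-PM→Quispe, Sat-AM→Wu.
Total: 30 + 50 + 20 + 50 + 20 + 40 + 40 + 50 + 30 + 40 + 55 = €425.

€425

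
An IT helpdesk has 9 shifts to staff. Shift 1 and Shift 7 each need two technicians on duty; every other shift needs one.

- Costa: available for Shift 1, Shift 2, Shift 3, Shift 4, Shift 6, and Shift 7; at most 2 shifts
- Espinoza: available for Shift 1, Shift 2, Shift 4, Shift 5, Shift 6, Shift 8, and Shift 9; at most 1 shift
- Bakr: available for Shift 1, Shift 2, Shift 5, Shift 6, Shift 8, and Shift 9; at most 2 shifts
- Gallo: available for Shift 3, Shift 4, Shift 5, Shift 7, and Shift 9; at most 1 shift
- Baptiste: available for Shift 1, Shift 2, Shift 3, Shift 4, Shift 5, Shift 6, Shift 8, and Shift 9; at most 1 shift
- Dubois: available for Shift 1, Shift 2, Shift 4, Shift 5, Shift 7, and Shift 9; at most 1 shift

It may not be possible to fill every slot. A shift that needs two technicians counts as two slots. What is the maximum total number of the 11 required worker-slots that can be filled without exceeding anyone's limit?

8

Total capacity across all technicians is 2+1+2+1+1+1 = 8, and 11 slots are needed, so at most 8 can be filled.
An assignment achieving 8: Shift 1→Bakr+Baptiste, Shift 2→Dubois, Shift 3→Costa, Shift 6→Bakr, Shift 7→Costa+Gallo, Shift 8→Espinoza.
Loads: Costa 2/2, Espinoza 1/1, Bakr 2/2, Gallo 1/1, Baptiste 1/1, Dubois 1/1.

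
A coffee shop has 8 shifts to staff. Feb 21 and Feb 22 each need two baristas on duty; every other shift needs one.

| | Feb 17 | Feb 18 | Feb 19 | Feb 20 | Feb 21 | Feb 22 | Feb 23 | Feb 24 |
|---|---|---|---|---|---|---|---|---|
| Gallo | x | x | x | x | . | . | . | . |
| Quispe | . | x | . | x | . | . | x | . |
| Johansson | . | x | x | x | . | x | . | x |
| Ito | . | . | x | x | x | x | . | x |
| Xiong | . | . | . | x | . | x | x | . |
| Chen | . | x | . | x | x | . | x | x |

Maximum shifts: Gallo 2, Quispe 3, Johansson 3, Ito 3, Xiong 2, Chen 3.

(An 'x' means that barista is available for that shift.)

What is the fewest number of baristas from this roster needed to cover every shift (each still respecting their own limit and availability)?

10 slots to fill and no one can take more than 3, so at least ⌈10/3⌉ = 4 baristas are needed.
Gallo, Johansson, Ito, and Chen alone can cover everything: Feb 17→Gallo, Feb 18→Gallo, Feb 19→Johansson, Feb 20→Ito, Feb 21→Ito+Chen, Feb 22→Johansson+Ito, Feb 23→Chen, Feb 24→Johansson.

4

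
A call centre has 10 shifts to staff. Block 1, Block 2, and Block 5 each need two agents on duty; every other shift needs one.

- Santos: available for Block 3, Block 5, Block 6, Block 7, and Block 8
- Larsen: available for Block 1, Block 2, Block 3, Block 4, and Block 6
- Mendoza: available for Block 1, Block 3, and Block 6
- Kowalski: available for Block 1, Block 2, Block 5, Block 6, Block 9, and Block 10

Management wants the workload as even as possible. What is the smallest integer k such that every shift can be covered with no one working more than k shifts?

With 4 agents and 13 worker-slots to fill, someone must work at least ⌈13/4⌉ = 4 shifts, so k ≥ 4.
k = 4 works: Block 1→Larsen+Mendoza, Block 2→Larsen+Kowalski, Block 3→Santos, Block 4→Larsen, Block 5→Santos+Kowalski, Block 6→Larsen, Block 7→Santos, Block 8→Santos, Block 9→Kowalski, Block 10→Kowalski.
Loads: Santos 4, Larsen 4, Mendoza 1, Kowalski 4 — all ≤ 4.

4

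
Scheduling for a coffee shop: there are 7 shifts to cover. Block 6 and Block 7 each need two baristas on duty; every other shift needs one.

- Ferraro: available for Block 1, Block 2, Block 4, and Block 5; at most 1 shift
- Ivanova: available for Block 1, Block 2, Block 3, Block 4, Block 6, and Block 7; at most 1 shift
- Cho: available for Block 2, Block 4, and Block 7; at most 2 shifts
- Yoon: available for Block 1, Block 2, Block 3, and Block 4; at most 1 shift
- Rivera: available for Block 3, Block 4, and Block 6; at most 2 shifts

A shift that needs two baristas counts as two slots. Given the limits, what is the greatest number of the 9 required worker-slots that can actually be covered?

7

Total capacity across all baristas is 1+1+2+1+2 = 7, and 9 slots are needed, so at most 7 can be filled.
An assignment achieving 7: Block 1→Yoon, Block 2→Cho, Block 3→Rivera, Block 5→Ferraro, Block 6→Ivanova+Rivera, Block 7→Cho.
Loads: Ferraro 1/1, Ivanova 1/1, Cho 2/2, Yoon 1/1, Rivera 2/2.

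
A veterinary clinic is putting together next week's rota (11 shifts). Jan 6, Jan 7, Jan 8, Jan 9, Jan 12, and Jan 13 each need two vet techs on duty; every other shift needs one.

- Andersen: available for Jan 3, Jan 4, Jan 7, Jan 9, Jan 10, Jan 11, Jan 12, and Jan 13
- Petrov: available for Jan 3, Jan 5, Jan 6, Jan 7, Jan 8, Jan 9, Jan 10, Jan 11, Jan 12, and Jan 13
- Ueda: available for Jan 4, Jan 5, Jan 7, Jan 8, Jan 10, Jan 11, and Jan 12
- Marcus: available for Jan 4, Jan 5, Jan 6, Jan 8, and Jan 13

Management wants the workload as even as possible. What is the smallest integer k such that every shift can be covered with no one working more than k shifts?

5

With 4 vet techs and 17 worker-slots to fill, someone must work at least ⌈17/4⌉ = 5 shifts, so k ≥ 5.
k = 5 works: Jan 3→Andersen, Jan 4→Andersen, Jan 5→Petrov, Jan 6→Petrov+Marcus, Jan 7→Andersen+Petrov, Jan 8→Ueda+Marcus, Jan 9→Andersen+Petrov, Jan 10→Ueda, Jan 11→Ueda, Jan 12→Andersen+Ueda, Jan 13→Petrov+Marcus.
Loads: Andersen 5, Petrov 5, Ueda 4, Marcus 3 — all ≤ 5.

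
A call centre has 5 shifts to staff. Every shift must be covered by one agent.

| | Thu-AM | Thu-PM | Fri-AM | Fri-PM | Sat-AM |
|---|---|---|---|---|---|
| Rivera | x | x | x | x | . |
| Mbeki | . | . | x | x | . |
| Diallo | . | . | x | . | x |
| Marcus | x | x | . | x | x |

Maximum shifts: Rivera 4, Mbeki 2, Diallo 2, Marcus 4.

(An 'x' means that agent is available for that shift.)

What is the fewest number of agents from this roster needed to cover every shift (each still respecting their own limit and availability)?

5 slots to fill and no one can take more than 4, so at least ⌈5/4⌉ = 2 agents are needed.
Rivera and Diallo alone can cover everything: Thu-AM→Rivera, Thu-PM→Rivera, Fri-AM→Rivera, Fri-PM→Rivera, Sat-AM→Diallo.

2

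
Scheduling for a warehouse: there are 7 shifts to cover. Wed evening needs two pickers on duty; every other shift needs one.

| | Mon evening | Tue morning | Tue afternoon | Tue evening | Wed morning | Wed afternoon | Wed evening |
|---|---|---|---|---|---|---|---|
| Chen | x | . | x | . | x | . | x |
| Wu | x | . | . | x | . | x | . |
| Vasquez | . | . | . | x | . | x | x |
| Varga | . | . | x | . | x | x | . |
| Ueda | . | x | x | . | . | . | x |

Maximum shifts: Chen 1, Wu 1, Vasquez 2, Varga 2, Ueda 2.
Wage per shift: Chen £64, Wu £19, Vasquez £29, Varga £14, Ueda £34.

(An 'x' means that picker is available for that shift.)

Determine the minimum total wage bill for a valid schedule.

Tue morning can only be covered by Ueda, so that assignment is forced.
Picking the cheapest available picker for each shift independently would cost £177, but that ignores the shift limits.
An optimal schedule: Mon evening→Chen, Tue morning→Ueda, Tue afternoon→Varga, Tue evening→Wu, Wed morning→Varga, Wed afternoon→Vasquez, Wed evening→Vasquez+Ueda.
Total: 64 + 34 + 14 + 19 + 14 + 29 + 29 + 34 = £237.

£237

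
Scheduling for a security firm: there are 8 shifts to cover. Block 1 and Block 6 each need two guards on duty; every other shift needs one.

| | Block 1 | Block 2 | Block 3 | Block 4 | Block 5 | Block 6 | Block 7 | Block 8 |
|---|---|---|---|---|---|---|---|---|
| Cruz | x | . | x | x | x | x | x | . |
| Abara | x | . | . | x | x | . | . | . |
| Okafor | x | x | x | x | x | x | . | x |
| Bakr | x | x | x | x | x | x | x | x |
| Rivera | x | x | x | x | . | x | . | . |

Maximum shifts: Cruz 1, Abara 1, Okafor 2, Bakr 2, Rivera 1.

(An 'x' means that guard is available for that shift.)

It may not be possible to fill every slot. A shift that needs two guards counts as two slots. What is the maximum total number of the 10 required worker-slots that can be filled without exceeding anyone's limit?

7

Total capacity across all guards is 1+1+2+2+1 = 7, and 10 slots are needed, so at most 7 can be filled.
An assignment achieving 7: Block 2→Okafor, Block 3→Bakr, Block 5→Abara, Block 6→Bakr+Rivera, Block 7→Cruz, Block 8→Okafor.
Loads: Cruz 1/1, Abara 1/1, Okafor 2/2, Bakr 2/2, Rivera 1/1.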